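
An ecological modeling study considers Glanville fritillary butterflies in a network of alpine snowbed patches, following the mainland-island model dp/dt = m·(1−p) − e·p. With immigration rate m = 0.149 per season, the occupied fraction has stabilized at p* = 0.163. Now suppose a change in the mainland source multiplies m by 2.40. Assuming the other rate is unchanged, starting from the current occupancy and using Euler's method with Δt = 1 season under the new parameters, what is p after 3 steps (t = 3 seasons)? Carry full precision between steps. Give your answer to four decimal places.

Balance m(1−p*) = e·p* gives e = m(1−p*)/p* = 0.149×0.83700/0.16300 = 0.76511.
Starting from p₀ = 0.16300; update p ← p + (dp/dt)·Δt with the new parameters.
  1  |  dp/dt·Δt = +0.174598  |  p_1 = 0.337598
  2  |  dp/dt·Δt = -0.021425  |  p_2 = 0.316173
  3  |  dp/dt·Δt = +0.002629  |  p_3 = 0.318802

0.3188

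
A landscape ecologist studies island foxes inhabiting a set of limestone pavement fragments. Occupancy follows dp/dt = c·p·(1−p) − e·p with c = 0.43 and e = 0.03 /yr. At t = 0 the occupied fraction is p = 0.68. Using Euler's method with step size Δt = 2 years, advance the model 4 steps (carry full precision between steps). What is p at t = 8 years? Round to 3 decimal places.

Update rule: p ← p + [c·p·(1−p) − e·p]·Δt with Δt = 2.
  1  |  dp/dt·Δt = +0.146336  |  p_1 = 0.826336
  2  |  dp/dt·Δt = +0.073834  |  p_2 = 0.900170
  3  |  dp/dt·Δt = +0.023273  |  p_3 = 0.923443
  4  |  dp/dt·Δt = +0.005392  |  p_4 = 0.928835

0.929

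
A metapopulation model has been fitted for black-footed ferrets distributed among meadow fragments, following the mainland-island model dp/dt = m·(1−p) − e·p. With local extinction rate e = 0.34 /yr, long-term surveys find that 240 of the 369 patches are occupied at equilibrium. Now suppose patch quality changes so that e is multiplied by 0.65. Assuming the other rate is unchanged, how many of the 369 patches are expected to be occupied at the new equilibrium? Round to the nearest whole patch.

Observed p* = 240/369 = 0.65041.
Balance m(1−p*) = e·p* gives m = e·p*/(1−p*) = 0.34×0.65041/0.34959 = 0.63257.
New p* = m/(m+e) = 0.63257/(0.63257+0.22100) = 0.74109.
Expected occupied = 369 × 0.74109 = 273.46 ≈ 273.

273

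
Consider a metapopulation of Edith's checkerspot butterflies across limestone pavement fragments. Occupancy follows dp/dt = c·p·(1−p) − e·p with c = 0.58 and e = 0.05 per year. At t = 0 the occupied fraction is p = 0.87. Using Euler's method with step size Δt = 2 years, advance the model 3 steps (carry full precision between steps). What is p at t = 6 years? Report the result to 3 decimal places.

0.914

Update rule: p ← p + [c·p·(1−p) − e·p]·Δt with Δt = 2.
step 1: Δp = +0.04420, p = 0.91420
step 2: Δp = -0.00043, p = 0.91377
step 3: Δp = +0.00003, p = 0.91379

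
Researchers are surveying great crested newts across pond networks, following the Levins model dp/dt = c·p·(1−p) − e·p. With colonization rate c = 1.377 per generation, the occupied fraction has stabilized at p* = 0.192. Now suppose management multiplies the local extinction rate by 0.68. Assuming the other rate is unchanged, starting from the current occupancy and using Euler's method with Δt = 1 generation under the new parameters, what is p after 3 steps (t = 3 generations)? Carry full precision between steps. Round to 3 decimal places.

Balance c(1−p*) = e gives e = 1.377×(1 − 0.19200) = 1.11262.
Starting from p₀ = 0.19200; update p ← p + (dp/dt)·Δt with the new parameters.
t = 1: p = 0.19200 + (+0.06836) = 0.26036
t = 2: p = 0.26036 + (+0.06819) = 0.32855
t = 3: p = 0.32855 + (+0.05520) = 0.38375

0.384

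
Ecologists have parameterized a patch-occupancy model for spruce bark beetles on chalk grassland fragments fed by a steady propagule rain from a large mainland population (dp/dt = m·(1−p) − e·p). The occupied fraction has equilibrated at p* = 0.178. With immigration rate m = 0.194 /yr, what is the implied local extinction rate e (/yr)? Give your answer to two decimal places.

At equilibrium m(1−p*) = e·p*, so e = m(1−p*)/p*.
e = 0.194 × 0.8220 / 0.178 = 0.8959.

0.90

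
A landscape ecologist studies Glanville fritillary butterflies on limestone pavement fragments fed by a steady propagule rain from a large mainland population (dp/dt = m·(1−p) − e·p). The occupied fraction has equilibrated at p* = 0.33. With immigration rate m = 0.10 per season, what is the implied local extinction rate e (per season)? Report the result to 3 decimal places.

At equilibrium m(1−p*) = e·p*, so e = m(1−p*)/p*.
e = 0.10 × 0.6700 / 0.33 = 0.2030.

0.203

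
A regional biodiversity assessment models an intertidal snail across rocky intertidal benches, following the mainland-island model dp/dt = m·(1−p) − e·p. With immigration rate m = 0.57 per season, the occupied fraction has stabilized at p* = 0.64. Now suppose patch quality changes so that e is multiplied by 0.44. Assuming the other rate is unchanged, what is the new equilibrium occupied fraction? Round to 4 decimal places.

0.8016

Balance m(1−p*) = e·p* gives e = m(1−p*)/p* = 0.57×0.36000/0.64000 = 0.32062.
New p* = m/(m+e) = 0.57000/(0.57000+0.14107) = 0.80161.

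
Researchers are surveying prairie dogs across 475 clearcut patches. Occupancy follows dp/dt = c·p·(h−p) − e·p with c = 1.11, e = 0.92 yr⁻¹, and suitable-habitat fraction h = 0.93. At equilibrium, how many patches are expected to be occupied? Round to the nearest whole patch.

p* = h − e/c = 0.93 − 0.8288 = 0.1012.
Expected occupied patches = N × p* = 475 × 0.1012 = 48.06 ≈ 48.

48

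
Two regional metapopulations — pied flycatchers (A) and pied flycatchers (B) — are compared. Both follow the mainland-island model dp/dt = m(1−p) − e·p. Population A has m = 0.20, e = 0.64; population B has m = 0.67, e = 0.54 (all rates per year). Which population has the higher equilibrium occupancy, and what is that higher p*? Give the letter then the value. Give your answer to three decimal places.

B, 0.554

A: p*_A = m/(m+e) = 0.20/0.8400 = 0.2381.
B: p*_B = 0.67/1.2100 = 0.5537.
B is higher at 0.5537.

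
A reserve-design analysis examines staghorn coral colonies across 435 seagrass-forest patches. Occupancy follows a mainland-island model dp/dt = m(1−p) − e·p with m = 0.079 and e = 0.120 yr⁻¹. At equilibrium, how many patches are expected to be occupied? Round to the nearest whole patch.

p* = m/(m+e) = 0.079/0.1990 = 0.3970.
Expected occupied patches = N × p* = 435 × 0.3970 = 172.69 ≈ 173.

173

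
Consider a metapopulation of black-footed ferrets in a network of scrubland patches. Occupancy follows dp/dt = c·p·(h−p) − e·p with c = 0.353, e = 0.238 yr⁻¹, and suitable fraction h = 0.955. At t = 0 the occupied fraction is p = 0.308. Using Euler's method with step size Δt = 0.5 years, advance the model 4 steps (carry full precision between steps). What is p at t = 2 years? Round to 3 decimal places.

0.303

Update rule: p ← p + [c·p·(h−p) − e·p]·Δt with Δt = 0.5.
  1  |  dp/dt·Δt = -0.001480  |  p_1 = 0.306520
  2  |  dp/dt·Δt = -0.001393  |  p_2 = 0.305128
  3  |  dp/dt·Δt = -0.001311  |  p_3 = 0.303816
  4  |  dp/dt·Δt = -0.001235  |  p_4 = 0.302581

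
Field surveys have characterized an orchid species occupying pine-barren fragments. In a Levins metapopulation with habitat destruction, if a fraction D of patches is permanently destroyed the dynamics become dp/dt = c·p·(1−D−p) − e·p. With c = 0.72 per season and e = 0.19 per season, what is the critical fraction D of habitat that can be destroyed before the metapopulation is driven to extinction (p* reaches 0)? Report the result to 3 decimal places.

The nontrivial equilibrium is p* = (1−D) − e/c; extinction occurs when this hits zero.
So D_crit = 1 − e/c = 1 − 0.19/0.72 = 1 − 0.2639 = 0.7361.
This equals the undisturbed p*, a classic result of Lande's extension.

0.736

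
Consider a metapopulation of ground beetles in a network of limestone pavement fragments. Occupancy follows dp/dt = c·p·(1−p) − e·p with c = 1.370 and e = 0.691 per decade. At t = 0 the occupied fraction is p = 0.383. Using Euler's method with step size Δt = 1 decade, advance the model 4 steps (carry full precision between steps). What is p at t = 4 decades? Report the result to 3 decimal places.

Update rule: p ← p + [c·p·(1−p) − e·p]·Δt with Δt = 1.
p: 0.38300 → 0.44209  (Δp = +0.05909)
p: 0.44209 → 0.47451  (Δp = +0.03242)
p: 0.47451 → 0.48823  (Δp = +0.01372)
p: 0.48823 → 0.49317  (Δp = +0.00494)

0.493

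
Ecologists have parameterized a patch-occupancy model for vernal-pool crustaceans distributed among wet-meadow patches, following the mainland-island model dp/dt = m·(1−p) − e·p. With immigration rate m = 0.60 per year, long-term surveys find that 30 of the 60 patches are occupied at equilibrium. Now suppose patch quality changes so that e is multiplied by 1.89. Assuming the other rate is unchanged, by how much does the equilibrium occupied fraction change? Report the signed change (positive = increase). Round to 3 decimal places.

Observed p* = 30/60 = 0.50000.
Balance m(1−p*) = e·p* gives e = m(1−p*)/p* = 0.60×0.50000/0.50000 = 0.60000.
New p* = m/(m+e) = 0.60000/(0.60000+1.13400) = 0.34602.
Δp* = 0.34602 − 0.50000 = -0.15398.

-0.154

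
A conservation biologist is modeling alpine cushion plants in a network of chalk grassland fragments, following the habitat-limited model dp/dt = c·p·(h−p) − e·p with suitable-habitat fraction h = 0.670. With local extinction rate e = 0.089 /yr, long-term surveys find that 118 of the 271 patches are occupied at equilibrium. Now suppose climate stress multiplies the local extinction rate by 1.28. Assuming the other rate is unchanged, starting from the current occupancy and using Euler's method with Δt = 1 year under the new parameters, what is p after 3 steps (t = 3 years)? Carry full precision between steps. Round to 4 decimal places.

Observed p* = 118/271 = 0.43542.
Balance c(h−p*) = e gives c = e/(0.67 − 0.43542) = 0.089/0.23458 = 0.37941.
Starting from p₀ = 0.43542; update p ← p + (dp/dt)·Δt with the new parameters.
step 1: Δp = -0.01085, p = 0.42457
step 2: Δp = -0.00883, p = 0.41574
step 3: Δp = -0.00726, p = 0.40849

0.4085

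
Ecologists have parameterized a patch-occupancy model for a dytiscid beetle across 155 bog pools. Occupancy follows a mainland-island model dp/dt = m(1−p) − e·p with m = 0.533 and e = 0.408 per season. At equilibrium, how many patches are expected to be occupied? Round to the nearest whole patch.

88

p* = m/(m+e) = 0.533/0.9410 = 0.5664.
Expected occupied patches = N × p* = 155 × 0.5664 = 87.79 ≈ 88.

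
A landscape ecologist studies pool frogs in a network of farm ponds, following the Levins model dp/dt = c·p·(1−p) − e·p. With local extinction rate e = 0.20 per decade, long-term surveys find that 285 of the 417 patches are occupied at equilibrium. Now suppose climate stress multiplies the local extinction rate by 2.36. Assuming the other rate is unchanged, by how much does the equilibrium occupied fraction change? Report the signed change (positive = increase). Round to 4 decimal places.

Observed p* = 285/417 = 0.68345.
Balance c(1−p*) = e gives c = e/(1 − 0.68345) = 0.20/0.31655 = 0.63181.
New p* = 1 − e/c = 1 − 0.47200/0.63181 = 0.25294.
Δp* = 0.25294 − 0.68345 = -0.43051.

-0.4305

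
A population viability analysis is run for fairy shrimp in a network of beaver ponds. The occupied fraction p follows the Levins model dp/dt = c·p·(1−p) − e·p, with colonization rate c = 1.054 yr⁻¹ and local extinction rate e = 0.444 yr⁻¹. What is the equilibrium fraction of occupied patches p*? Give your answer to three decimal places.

0.579

Setting dp/dt = 0 and dividing through by p* gives c·(1−p*) = e.
So p* = 1 − e/c = 1 − 0.444/1.054 = 1 − 0.4213 = 0.5787.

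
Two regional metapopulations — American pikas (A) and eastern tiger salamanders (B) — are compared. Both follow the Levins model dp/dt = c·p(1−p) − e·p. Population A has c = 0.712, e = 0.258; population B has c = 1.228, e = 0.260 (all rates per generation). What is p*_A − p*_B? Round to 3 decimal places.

-0.151

A: p*_A = 1 − 0.258/0.712 = 0.6376.
B: p*_B = 1 − 0.260/1.228 = 0.7883.
p*_A − p*_B = 0.6376 − 0.7883 = -0.1506.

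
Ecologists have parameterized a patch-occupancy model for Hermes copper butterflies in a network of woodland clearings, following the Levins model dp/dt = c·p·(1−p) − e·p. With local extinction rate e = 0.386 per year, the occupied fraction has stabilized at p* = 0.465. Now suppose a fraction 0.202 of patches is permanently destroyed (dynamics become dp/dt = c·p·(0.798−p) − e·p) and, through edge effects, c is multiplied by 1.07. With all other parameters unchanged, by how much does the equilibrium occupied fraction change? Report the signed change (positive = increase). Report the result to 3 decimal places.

Balance c(1−p*) = e gives c = e/(1 − 0.46500) = 0.386/0.53500 = 0.72150.
New p* = 0.798 − e/c = 0.798 − 0.38600/0.77201 = 0.29801.
Δp* = 0.29801 − 0.46500 = -0.16699.

-0.167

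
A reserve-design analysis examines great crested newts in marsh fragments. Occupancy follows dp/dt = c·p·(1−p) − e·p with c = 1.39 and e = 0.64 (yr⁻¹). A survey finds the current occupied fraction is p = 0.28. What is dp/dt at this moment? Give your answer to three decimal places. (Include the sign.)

Colonization term: c·p·(1−p) = 1.39×0.28×0.7200 = 0.28022.
Extinction term: e·p = 0.17920.
dp/dt = 0.28022 − 0.17920 = 0.10102.

0.101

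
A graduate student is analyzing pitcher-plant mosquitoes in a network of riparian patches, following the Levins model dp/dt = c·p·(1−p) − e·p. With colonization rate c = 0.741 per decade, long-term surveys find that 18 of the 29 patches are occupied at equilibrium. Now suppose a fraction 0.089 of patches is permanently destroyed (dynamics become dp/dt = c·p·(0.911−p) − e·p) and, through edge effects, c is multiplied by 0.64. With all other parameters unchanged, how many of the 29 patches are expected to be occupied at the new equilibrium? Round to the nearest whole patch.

Observed p* = 18/29 = 0.62069.
Balance c(1−p*) = e gives e = 0.741×(1 − 0.62069) = 0.28107.
New p* = 0.911 − e/c = 0.911 − 0.28107/0.47424 = 0.31833.
Expected occupied = 29 × 0.31833 = 9.23 ≈ 9.

9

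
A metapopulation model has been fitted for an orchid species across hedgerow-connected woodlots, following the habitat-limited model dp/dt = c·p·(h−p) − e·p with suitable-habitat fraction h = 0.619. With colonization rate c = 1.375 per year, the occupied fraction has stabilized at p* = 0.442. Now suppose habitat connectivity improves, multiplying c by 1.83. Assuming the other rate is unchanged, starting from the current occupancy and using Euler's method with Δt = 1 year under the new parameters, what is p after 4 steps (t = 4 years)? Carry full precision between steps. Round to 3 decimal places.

0.522

Balance c(h−p*) = e gives e = 1.375×(0.619 − 0.44200) = 0.24337.
Starting from p₀ = 0.44200; update p ← p + (dp/dt)·Δt with the new parameters.
t = 1: p = 0.44200 + (+0.08928) = 0.53128
t = 2: p = 0.53128 + (-0.01204) = 0.51925
t = 3: p = 0.51925 + (+0.00396) = 0.52321
t = 4: p = 0.52321 + (-0.00122) = 0.52198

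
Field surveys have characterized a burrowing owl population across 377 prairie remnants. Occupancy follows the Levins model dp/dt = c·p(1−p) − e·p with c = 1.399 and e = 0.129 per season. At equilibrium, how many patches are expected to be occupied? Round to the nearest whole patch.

342

p* = 1 − e/c = 1 − 0.129/1.399 = 0.9078.
Expected occupied patches = N × p* = 377 × 0.9078 = 342.24 ≈ 342.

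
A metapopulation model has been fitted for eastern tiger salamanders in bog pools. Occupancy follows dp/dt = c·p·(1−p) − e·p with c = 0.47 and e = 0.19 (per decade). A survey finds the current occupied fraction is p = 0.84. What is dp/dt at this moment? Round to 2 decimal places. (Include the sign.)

-0.10

Colonization term: c·p·(1−p) = 0.47×0.84×0.1600 = 0.06317.
Extinction term: e·p = 0.15960.
dp/dt = 0.06317 − 0.15960 = -0.09643.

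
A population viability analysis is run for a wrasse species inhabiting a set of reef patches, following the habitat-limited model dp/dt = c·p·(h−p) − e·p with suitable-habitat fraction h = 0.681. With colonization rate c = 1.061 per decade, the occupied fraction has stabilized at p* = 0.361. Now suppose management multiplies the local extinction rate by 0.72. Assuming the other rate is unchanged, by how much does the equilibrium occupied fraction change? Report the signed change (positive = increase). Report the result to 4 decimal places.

0.0896

Balance c(h−p*) = e gives e = 1.061×(0.681 − 0.36100) = 0.33952.
New p* = 0.681 − e/c = 0.681 − 0.24445/1.06100 = 0.45060.
Δp* = 0.45060 − 0.36100 = +0.08960.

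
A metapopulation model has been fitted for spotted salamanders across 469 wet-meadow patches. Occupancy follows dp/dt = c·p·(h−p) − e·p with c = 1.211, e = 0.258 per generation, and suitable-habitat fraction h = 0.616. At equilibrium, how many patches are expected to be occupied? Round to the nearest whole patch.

p* = h − e/c = 0.616 − 0.2130 = 0.4030.
Expected occupied patches = N × p* = 469 × 0.4030 = 188.98 ≈ 189.

189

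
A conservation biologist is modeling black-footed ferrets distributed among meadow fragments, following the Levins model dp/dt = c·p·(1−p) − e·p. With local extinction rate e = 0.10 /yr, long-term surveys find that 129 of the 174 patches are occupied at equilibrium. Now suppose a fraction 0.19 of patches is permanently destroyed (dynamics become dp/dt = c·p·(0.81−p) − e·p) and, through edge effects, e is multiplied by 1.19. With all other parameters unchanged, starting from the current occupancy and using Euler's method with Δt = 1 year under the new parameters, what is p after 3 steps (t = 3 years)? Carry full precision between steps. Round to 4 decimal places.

0.5978

Observed p* = 129/174 = 0.74138.
Balance c(1−p*) = e gives c = e/(1 − 0.74138) = 0.10/0.25862 = 0.38667.
Starting from p₀ = 0.74138; update p ← p + (dp/dt)·Δt with the new parameters.
step 1: Δp = -0.06855, p = 0.67283
step 2: Δp = -0.04438, p = 0.62845
step 3: Δp = -0.03067, p = 0.59778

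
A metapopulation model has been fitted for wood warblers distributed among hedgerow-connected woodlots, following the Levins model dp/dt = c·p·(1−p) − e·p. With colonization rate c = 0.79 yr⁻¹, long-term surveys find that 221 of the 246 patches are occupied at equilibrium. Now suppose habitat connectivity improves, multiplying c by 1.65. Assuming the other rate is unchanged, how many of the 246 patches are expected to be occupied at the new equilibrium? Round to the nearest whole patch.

Observed p* = 221/246 = 0.89837.
Balance c(1−p*) = e gives e = 0.79×(1 − 0.89837) = 0.08029.
New p* = 1 − e/c = 1 − 0.08029/1.30350 = 0.93840.
Expected occupied = 246 × 0.93840 = 230.85 ≈ 231.

231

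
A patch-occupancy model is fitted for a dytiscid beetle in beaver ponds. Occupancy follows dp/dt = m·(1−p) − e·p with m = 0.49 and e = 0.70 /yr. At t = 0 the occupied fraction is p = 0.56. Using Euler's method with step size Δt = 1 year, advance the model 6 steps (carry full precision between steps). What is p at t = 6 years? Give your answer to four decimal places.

0.4118

Update rule: p ← p + [m·(1−p) − e·p]·Δt with Δt = 1.
  1  |  dp/dt·Δt = -0.176400  |  p_1 = 0.383600
  2  |  dp/dt·Δt = +0.033516  |  p_2 = 0.417116
  3  |  dp/dt·Δt = -0.006368  |  p_3 = 0.410748
  4  |  dp/dt·Δt = +0.001210  |  p_4 = 0.411958
  5  |  dp/dt·Δt = -0.000230  |  p_5 = 0.411728
  6  |  dp/dt·Δt = +0.000044  |  p_6 = 0.411772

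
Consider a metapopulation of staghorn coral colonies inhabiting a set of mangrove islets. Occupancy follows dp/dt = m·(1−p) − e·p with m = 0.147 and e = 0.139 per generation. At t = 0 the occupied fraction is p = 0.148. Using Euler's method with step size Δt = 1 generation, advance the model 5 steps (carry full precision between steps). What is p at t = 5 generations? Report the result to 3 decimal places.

Update rule: p ← p + [m·(1−p) − e·p]·Δt with Δt = 1.
t = 1: p = 0.14800 + (+0.10467) = 0.25267
t = 2: p = 0.25267 + (+0.07474) = 0.32741
t = 3: p = 0.32741 + (+0.05336) = 0.38077
t = 4: p = 0.38077 + (+0.03810) = 0.41887
t = 5: p = 0.41887 + (+0.02720) = 0.44607

0.446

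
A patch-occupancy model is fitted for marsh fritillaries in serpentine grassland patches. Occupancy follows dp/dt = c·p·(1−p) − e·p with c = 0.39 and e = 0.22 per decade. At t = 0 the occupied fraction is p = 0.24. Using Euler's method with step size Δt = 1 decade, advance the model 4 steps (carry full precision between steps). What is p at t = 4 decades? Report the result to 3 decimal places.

0.310

Update rule: p ← p + [c·p·(1−p) − e·p]·Δt with Δt = 1.
step 1: Δp = +0.01834, p = 0.25834
step 2: Δp = +0.01789, p = 0.27623
step 3: Δp = +0.01720, p = 0.29343
step 4: Δp = +0.01630, p = 0.30973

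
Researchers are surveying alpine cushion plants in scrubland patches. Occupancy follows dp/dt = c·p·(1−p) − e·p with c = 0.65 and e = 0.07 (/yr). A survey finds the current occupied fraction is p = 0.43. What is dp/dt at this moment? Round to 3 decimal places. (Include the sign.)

0.129

Colonization term: c·p·(1−p) = 0.65×0.43×0.5700 = 0.15932.
Extinction term: e·p = 0.03010.
dp/dt = 0.15932 − 0.03010 = 0.12922.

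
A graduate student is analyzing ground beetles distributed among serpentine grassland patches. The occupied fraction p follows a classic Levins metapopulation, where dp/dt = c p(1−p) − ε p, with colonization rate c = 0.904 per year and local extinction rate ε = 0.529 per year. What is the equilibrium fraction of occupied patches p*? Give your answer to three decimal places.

0.415

Setting dp/dt = 0 and dividing through by p* gives c·(1−p*) = ε.
So p* = 1 − ε/c = 1 − 0.529/0.904 = 1 − 0.5852 = 0.4148.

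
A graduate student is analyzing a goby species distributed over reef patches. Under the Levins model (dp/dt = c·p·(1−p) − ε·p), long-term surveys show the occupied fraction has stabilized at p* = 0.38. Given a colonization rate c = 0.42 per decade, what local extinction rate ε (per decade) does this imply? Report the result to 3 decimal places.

0.260

At equilibrium c(1−p*) = ε.
ε = 0.42 × (1 − 0.38) = 0.42 × 0.6200 = 0.2604.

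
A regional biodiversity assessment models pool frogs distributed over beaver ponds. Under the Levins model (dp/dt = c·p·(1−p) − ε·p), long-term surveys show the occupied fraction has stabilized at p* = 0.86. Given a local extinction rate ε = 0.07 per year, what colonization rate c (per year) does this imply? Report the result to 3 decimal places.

At equilibrium c(1−p*) = ε, so c = ε/(1−p*).
c = 0.07/(1 − 0.86) = 0.07/0.1400 = 0.5000.

0.500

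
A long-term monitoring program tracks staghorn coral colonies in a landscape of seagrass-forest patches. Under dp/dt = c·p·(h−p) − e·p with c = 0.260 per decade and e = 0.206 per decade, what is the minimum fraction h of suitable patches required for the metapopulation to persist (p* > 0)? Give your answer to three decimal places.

p* = h − e/c is positive only when h > e/c.
h_min = e/c = 0.206/0.260 = 0.7923.

0.792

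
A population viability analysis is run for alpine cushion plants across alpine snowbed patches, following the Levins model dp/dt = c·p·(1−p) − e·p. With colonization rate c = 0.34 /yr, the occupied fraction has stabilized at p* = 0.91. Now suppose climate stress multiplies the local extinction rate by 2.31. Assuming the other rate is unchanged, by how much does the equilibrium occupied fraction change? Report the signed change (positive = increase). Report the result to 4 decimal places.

-0.1179

Balance c(1−p*) = e gives e = 0.34×(1 − 0.91000) = 0.03060.
New p* = 1 − e/c = 1 − 0.07069/0.34000 = 0.79209.
Δp* = 0.79209 − 0.91000 = -0.11791.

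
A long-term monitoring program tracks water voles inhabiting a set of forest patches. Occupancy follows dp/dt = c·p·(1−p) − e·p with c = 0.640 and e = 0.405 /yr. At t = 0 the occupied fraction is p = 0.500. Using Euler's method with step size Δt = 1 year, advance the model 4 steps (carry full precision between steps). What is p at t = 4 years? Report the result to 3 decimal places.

Update rule: p ← p + [c·p·(1−p) − e·p]·Δt with Δt = 1.
p: 0.50000 → 0.45750  (Δp = -0.04250)
p: 0.45750 → 0.43106  (Δp = -0.02644)
p: 0.43106 → 0.41344  (Δp = -0.01762)
p: 0.41344 → 0.40120  (Δp = -0.01224)

0.401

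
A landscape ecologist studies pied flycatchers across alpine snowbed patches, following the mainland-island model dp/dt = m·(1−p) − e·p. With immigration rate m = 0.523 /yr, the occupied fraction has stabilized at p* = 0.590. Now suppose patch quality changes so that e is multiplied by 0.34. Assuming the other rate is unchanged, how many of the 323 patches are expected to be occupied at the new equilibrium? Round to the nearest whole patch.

Balance m(1−p*) = e·p* gives e = m(1−p*)/p* = 0.523×0.41000/0.59000 = 0.36344.
New p* = m/(m+e) = 0.52300/(0.52300+0.12357) = 0.80888.
Expected occupied = 323 × 0.80888 = 261.27 ≈ 261.

261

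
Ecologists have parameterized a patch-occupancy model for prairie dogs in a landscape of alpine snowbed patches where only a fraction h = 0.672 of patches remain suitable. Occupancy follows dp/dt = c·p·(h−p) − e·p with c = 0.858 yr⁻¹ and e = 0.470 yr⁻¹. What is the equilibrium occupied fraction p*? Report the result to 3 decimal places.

0.124

Setting dp/dt = 0 and dividing by p* gives c·(h−p*) = e.
So p* = h − e/c = 0.672 − 0.470/0.858 = 0.672 − 0.5478 = 0.1242.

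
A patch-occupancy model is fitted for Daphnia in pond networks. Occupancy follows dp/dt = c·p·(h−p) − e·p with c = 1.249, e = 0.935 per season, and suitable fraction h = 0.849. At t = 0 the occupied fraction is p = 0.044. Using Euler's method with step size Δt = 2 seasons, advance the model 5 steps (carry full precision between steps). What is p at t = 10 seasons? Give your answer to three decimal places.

Update rule: p ← p + [c·p·(h−p) − e·p]·Δt with Δt = 2.
t = 2: p = 0.04400 + (+0.00620) = 0.05020
t = 4: p = 0.05020 + (+0.00630) = 0.05649
t = 6: p = 0.05649 + (+0.00620) = 0.06269
t = 8: p = 0.06269 + (+0.00591) = 0.06860
t = 10: p = 0.06860 + (+0.00545) = 0.07405

0.074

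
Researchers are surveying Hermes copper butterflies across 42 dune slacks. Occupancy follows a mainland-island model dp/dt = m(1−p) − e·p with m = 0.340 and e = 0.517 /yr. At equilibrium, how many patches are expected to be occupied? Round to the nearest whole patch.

p* = m/(m+e) = 0.340/0.8570 = 0.3967.
Expected occupied patches = N × p* = 42 × 0.3967 = 16.66 ≈ 17.

17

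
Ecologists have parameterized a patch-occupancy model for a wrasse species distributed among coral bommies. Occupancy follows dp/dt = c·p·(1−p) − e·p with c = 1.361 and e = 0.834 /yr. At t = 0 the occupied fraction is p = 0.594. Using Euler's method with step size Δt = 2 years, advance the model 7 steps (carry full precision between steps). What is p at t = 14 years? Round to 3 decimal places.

0.387

Update rule: p ← p + [c·p·(1−p) − e·p]·Δt with Δt = 2.
  1  |  dp/dt·Δt = -0.334344  |  p_1 = 0.259656
  2  |  dp/dt·Δt = +0.090157  |  p_2 = 0.349813
  3  |  dp/dt·Δt = +0.035614  |  p_3 = 0.385427
  4  |  dp/dt·Δt = +0.001876  |  p_4 = 0.387303
  5  |  dp/dt·Δt = -0.000093  |  p_5 = 0.387211
  6  |  dp/dt·Δt = +0.000005  |  p_6 = 0.387216
  7  |  dp/dt·Δt = -0.000000  |  p_7 = 0.387215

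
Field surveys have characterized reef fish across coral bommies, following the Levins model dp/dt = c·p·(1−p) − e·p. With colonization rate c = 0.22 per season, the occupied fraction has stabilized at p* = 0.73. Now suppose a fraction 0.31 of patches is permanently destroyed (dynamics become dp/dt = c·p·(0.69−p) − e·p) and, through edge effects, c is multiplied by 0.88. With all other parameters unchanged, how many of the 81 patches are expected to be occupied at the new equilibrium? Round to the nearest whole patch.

31

Balance c(1−p*) = e gives e = 0.22×(1 − 0.73000) = 0.05940.
New p* = 0.69 − e/c = 0.69 − 0.05940/0.19360 = 0.38318.
Expected occupied = 81 × 0.38318 = 31.04 ≈ 31.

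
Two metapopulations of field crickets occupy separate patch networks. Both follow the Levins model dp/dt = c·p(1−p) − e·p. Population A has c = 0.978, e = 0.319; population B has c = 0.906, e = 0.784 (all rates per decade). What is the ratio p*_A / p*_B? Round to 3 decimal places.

5.004

A: p*_A = 1 − 0.319/0.978 = 0.6738.
B: p*_B = 1 − 0.784/0.906 = 0.1347.
p*_A / p*_B = 0.6738/0.1347 = 5.0040.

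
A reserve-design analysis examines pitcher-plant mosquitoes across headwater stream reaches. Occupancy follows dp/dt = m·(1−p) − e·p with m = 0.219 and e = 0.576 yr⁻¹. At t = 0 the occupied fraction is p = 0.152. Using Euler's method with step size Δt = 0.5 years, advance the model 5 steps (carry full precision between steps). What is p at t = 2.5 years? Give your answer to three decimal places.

Update rule: p ← p + [m·(1−p) − e·p]·Δt with Δt = 0.5.
step 1: Δp = +0.04908, p = 0.20108
step 2: Δp = +0.02957, p = 0.23065
step 3: Δp = +0.01782, p = 0.24847
step 4: Δp = +0.01073, p = 0.25920
step 5: Δp = +0.00647, p = 0.26567

0.266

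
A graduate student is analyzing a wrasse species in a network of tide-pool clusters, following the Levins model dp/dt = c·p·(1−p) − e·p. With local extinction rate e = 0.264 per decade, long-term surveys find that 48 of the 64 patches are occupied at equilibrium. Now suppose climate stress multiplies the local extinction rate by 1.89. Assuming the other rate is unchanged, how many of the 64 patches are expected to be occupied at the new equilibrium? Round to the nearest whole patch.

Observed p* = 48/64 = 0.75000.
Balance c(1−p*) = e gives c = e/(1 − 0.75000) = 0.264/0.25000 = 1.05600.
New p* = 1 − e/c = 1 − 0.49896/1.05600 = 0.52750.
Expected occupied = 64 × 0.52750 = 33.76 ≈ 34.

34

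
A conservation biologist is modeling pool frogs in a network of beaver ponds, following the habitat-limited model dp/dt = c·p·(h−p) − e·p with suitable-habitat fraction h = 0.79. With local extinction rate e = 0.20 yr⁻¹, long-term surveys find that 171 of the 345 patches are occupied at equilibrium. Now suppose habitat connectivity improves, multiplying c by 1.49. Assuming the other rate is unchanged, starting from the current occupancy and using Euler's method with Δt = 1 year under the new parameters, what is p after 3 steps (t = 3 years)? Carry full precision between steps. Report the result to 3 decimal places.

0.583

Observed p* = 171/345 = 0.49565.
Balance c(h−p*) = e gives c = e/(0.79 − 0.49565) = 0.20/0.29435 = 0.67947.
Starting from p₀ = 0.49565; update p ← p + (dp/dt)·Δt with the new parameters.
p: 0.49565 → 0.54423  (Δp = +0.04857)
p: 0.54423 → 0.57080  (Δp = +0.02657)
p: 0.57080 → 0.58331  (Δp = +0.01251)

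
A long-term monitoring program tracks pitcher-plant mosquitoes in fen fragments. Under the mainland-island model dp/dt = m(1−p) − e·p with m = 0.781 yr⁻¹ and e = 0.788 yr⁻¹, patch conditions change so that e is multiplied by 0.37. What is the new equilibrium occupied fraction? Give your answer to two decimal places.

0.73

Before: p* = 0.781/(0.781+0.788) = 0.4978.
After: m = 0.781, e = 0.29156; p* = 0.781/1.0726 = 0.7282.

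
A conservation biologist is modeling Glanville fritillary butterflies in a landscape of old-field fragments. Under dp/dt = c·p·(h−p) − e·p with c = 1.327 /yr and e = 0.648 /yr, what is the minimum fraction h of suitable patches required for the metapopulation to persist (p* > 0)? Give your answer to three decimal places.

p* = h − e/c is positive only when h > e/c.
h_min = e/c = 0.648/1.327 = 0.4883.

0.488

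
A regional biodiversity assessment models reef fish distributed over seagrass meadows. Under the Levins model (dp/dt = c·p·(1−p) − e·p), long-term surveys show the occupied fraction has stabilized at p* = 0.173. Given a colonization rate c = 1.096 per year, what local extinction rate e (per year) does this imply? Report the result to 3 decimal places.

0.906

At equilibrium c(1−p*) = e.
e = 1.096 × (1 − 0.173) = 1.096 × 0.8270 = 0.9064.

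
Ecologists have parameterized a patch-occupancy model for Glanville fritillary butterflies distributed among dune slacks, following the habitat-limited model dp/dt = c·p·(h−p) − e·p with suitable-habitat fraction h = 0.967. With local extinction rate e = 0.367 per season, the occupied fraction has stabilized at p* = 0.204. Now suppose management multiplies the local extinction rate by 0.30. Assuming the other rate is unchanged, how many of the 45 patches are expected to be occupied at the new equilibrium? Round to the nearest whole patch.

Balance c(h−p*) = e gives c = e/(0.967 − 0.20400) = 0.367/0.76300 = 0.48100.
New p* = 0.967 − e/c = 0.967 − 0.11010/0.48100 = 0.73810.
Expected occupied = 45 × 0.73810 = 33.21 ≈ 33.

33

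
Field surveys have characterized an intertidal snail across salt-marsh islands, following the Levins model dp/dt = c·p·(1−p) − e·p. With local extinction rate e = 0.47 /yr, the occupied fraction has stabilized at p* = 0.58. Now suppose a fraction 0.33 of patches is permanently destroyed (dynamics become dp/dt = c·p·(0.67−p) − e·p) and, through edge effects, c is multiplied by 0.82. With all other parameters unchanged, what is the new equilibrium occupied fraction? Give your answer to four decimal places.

Balance c(1−p*) = e gives c = e/(1 − 0.58000) = 0.47/0.42000 = 1.11905.
New p* = 0.67 − e/c = 0.67 − 0.47000/0.91762 = 0.15781.

0.1578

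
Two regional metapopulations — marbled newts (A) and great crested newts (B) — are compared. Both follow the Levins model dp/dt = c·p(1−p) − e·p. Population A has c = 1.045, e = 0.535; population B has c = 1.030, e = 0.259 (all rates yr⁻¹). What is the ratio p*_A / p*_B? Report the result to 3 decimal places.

A: p*_A = 1 − 0.535/1.045 = 0.4880.
B: p*_B = 1 − 0.259/1.030 = 0.7485.
p*_A / p*_B = 0.4880/0.7485 = 0.6520.

0.652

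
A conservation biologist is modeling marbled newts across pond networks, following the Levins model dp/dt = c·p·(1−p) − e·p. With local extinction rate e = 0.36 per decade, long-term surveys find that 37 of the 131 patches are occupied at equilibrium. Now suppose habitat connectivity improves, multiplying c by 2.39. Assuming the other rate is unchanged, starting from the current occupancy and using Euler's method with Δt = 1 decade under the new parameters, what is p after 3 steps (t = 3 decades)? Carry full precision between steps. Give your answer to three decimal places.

0.656

Observed p* = 37/131 = 0.28244.
Balance c(1−p*) = e gives c = e/(1 − 0.28244) = 0.36/0.71756 = 0.50170.
Starting from p₀ = 0.28244; update p ← p + (dp/dt)·Δt with the new parameters.
t = 1: p = 0.28244 + (+0.14133) = 0.42378
t = 2: p = 0.42378 + (+0.14024) = 0.56402
t = 3: p = 0.56402 + (+0.09181) = 0.65582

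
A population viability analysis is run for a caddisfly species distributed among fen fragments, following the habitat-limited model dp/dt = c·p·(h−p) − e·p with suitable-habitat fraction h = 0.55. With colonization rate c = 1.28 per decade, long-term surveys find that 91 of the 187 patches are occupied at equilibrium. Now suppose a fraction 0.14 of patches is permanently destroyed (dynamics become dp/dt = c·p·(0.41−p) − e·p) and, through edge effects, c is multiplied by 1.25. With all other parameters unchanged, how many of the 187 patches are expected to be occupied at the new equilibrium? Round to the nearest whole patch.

Observed p* = 91/187 = 0.48663.
Balance c(h−p*) = e gives e = 1.28×(0.55 − 0.48663) = 0.08111.
New p* = 0.41 − e/c = 0.41 − 0.08111/1.60000 = 0.35931.
Expected occupied = 187 × 0.35931 = 67.19 ≈ 67.

67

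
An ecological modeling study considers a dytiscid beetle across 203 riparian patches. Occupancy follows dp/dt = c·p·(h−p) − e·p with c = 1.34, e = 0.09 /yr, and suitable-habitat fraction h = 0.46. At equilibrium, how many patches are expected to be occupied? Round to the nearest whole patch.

80

p* = h − e/c = 0.46 − 0.0672 = 0.3928.
Expected occupied patches = N × p* = 203 × 0.3928 = 79.75 ≈ 80.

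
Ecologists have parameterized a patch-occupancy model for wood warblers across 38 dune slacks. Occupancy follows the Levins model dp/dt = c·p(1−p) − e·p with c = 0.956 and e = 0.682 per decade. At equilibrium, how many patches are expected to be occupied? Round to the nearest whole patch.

11

p* = 1 − e/c = 1 − 0.682/0.956 = 0.2866.
Expected occupied patches = N × p* = 38 × 0.2866 = 10.89 ≈ 11.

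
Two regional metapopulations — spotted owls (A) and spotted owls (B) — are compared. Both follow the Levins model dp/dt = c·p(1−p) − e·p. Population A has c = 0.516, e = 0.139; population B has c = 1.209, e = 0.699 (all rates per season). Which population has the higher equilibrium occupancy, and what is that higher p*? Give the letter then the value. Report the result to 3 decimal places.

A: p*_A = 1 − 0.139/0.516 = 0.7306.
B: p*_B = 1 − 0.699/1.209 = 0.4218.
A is higher at 0.7306.

A, 0.731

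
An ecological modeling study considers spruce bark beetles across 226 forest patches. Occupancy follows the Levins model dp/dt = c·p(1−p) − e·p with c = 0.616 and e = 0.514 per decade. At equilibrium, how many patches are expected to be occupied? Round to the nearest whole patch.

p* = 1 − e/c = 1 − 0.514/0.616 = 0.1656.
Expected occupied patches = N × p* = 226 × 0.1656 = 37.42 ≈ 37.

37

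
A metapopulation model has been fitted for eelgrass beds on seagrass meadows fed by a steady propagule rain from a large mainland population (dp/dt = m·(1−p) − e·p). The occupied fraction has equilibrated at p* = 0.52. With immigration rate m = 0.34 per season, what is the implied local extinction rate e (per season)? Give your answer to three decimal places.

At equilibrium m(1−p*) = e·p*, so e = m(1−p*)/p*.
e = 0.34 × 0.4800 / 0.52 = 0.3138.

0.314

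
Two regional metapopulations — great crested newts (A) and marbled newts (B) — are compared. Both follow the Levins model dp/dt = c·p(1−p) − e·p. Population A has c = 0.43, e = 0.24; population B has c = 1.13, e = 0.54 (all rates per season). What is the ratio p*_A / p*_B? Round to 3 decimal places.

A: p*_A = 1 − 0.24/0.43 = 0.4419.
B: p*_B = 1 − 0.54/1.13 = 0.5221.
p*_A / p*_B = 0.4419/0.5221 = 0.8463.

0.846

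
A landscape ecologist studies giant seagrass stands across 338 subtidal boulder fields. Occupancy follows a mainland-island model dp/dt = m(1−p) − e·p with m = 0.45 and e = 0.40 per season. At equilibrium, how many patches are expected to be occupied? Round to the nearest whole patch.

179

p* = m/(m+e) = 0.45/0.8500 = 0.5294.
Expected occupied patches = N × p* = 338 × 0.5294 = 178.94 ≈ 179.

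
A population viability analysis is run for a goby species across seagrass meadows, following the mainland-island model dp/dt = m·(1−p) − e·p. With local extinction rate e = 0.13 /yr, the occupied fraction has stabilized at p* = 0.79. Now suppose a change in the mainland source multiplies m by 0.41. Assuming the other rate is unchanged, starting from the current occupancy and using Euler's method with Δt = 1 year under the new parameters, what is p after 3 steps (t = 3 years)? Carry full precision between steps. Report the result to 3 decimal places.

Balance m(1−p*) = e·p* gives m = e·p*/(1−p*) = 0.13×0.79000/0.21000 = 0.48905.
Starting from p₀ = 0.79000; update p ← p + (dp/dt)·Δt with the new parameters.
step 1: Δp = -0.06059, p = 0.72941
step 2: Δp = -0.04057, p = 0.68884
step 3: Δp = -0.02716, p = 0.66168

0.662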